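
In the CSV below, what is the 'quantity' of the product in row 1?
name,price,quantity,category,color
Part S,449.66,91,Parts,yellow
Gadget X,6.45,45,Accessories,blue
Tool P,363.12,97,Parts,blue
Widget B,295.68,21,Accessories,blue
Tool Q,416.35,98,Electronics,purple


Query: Row 1 ('Part S'), column 'quantity'
Value: 91

91


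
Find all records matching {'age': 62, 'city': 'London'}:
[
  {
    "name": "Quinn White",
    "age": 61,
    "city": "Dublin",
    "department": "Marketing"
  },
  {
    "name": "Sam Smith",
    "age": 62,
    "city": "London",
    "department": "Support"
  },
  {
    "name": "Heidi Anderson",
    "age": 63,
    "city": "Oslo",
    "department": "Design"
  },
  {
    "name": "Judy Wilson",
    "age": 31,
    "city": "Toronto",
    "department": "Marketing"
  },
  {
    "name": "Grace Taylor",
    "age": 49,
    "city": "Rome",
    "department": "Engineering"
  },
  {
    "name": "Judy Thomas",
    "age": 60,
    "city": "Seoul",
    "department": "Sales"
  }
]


Search criteria: {'age': 62, 'city': 'London'}

Checking 6 records:
  Quinn White: {age: 61, city: Dublin}
  Sam Smith: {age: 62, city: London} <-- MATCH
  Heidi Anderson: {age: 63, city: Oslo}
  Judy Wilson: {age: 31, city: Toronto}
  Grace Taylor: {age: 49, city: Rome}
  Judy Thomas: {age: 60, city: Seoul}

Matches: ["Sam Smith"]

["Sam Smith"]


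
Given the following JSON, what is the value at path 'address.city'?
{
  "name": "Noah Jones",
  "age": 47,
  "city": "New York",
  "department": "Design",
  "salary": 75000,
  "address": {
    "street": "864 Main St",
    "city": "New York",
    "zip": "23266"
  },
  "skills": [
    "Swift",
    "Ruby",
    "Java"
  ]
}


Query: address.city
Path: address -> city
Value: New York

New York


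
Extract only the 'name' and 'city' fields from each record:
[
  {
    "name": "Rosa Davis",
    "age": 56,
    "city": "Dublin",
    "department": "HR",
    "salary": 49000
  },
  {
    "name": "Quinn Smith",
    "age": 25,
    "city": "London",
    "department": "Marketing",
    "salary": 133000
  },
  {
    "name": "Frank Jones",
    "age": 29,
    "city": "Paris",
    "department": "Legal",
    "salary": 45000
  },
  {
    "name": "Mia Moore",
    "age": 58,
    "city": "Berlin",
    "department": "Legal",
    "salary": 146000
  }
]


Original: 4 records with fields: name, age, city, department, salary
Keep: ['name', 'city']
Drop: ['age', 'department', 'salary']
Result: 4 records, 2 fields each

[
  {
    "name": "Rosa Davis",
    "city": "Dublin"
  },
  {
    "name": "Quinn Smith",
    "city": "London"
  },
  {
    "name": "Frank Jones",
    "city": "Paris"
  },
  {
    "name": "Mia Moore",
    "city": "Berlin"
  }
]


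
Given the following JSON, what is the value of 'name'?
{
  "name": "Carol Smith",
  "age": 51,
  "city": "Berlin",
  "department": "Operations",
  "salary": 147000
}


Looking up field 'name'
Value: Carol Smith

Carol Smith


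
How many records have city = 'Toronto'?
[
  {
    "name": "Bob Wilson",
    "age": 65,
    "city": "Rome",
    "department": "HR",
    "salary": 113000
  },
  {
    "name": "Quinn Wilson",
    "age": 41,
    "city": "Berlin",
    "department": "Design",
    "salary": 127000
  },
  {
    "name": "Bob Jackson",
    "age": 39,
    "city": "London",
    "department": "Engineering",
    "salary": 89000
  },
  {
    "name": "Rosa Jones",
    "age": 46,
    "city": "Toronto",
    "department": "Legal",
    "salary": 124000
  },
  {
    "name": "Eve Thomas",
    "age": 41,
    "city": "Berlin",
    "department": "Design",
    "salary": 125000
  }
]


Data: 5 records
Condition: city = 'Toronto'

Checking each record:
  Bob Wilson: Rome
  Quinn Wilson: Berlin
  Bob Jackson: London
  Rosa Jones: Toronto MATCH
  Eve Thomas: Berlin

Count: 1

1


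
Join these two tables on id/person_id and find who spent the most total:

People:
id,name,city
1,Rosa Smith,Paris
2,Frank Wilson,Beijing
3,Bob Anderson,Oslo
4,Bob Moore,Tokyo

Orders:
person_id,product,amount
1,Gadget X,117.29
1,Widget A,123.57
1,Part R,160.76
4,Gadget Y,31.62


Join on: people.id = orders.person_id

Joined rows:
  Rosa Smith (Paris) bought Gadget X for $117.29
  Rosa Smith (Paris) bought Widget A for $123.57
  Rosa Smith (Paris) bought Part R for $160.76
  Bob Moore (Tokyo) bought Gadget Y for $31.62

Total per person:
  Rosa Smith: $401.62
  Bob Moore: $31.62

Top spender: Rosa Smith ($401.62)

Rosa Smith ($401.62)


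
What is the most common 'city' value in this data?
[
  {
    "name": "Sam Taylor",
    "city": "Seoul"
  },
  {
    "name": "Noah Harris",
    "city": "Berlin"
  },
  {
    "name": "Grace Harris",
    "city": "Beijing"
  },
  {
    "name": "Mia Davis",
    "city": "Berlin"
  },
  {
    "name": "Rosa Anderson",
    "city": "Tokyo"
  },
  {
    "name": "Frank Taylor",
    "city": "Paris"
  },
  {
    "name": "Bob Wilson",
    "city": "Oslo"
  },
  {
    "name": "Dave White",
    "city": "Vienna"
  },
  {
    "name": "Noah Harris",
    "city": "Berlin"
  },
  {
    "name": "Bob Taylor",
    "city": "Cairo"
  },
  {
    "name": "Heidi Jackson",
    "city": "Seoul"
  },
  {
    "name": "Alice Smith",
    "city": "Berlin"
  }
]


Counting 'city' values across 12 records:

  Berlin: 4 ####
  Seoul: 2 ##
  Beijing: 1 #
  Tokyo: 1 #
  Paris: 1 #
  Oslo: 1 #
  Vienna: 1 #
  Cairo: 1 #

Most common: Berlin (4 times)

Berlin (4 times)


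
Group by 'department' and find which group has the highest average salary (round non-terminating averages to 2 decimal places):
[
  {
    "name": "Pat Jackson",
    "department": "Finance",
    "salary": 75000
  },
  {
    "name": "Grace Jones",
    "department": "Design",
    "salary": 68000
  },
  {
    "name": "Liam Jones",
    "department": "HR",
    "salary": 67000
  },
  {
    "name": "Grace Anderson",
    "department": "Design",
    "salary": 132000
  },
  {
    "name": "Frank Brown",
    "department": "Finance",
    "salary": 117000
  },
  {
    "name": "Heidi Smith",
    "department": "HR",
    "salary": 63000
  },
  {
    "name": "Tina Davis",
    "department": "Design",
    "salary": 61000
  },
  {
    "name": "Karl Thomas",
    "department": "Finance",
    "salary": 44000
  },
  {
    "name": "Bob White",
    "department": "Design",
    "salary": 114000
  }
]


Group by: department

Groups:
  Design: 4 people, avg salary = 375000/4 = $93750
  Finance: 3 people, avg salary = 236000/3 ≈ $78666.67
  HR: 2 people, avg salary = 130000/2 = $65000

Highest average salary: Design ($93750)

Design ($93750)


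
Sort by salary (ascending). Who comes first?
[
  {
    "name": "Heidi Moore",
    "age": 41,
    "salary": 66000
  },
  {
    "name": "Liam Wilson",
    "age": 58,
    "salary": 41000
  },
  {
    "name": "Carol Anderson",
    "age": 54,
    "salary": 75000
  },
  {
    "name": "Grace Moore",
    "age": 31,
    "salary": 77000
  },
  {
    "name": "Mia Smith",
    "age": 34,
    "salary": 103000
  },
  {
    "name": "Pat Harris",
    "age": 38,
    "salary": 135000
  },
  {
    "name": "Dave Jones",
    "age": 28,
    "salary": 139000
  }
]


Sort by: salary (ascending)

Sorted order:
  1. Liam Wilson (salary = 41000)
  2. Heidi Moore (salary = 66000)
  3. Carol Anderson (salary = 75000)
  4. Grace Moore (salary = 77000)
  5. Mia Smith (salary = 103000)
  6. Pat Harris (salary = 135000)
  7. Dave Jones (salary = 139000)

First: Liam Wilson

Liam Wilson


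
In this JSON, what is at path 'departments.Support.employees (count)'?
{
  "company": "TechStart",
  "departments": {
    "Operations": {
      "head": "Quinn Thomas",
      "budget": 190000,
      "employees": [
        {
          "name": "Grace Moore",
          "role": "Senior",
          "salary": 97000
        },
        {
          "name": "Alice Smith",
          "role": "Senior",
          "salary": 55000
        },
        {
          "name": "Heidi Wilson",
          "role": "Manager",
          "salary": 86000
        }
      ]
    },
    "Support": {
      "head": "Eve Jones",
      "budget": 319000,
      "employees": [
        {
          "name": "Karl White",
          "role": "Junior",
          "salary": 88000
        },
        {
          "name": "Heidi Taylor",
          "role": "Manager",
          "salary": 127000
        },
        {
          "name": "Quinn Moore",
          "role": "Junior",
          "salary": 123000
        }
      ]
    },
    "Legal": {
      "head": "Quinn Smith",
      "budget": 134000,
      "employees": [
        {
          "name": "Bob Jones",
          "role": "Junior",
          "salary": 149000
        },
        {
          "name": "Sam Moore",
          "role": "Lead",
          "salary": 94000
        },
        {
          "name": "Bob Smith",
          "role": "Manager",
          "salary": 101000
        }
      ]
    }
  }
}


Path: departments.Support.employees (count)

Navigate:
  -> departments
  -> Support
  -> employees (array, length 3)

3


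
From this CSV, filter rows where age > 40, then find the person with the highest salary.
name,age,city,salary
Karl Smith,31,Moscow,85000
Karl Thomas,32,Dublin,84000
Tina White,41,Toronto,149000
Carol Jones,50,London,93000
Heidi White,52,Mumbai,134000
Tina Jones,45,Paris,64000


Filter: age > 40
Sort by: salary (descending)

Filtered records (4):
  Tina White, age 41, salary $149000
  Heidi White, age 52, salary $134000
  Carol Jones, age 50, salary $93000
  Tina Jones, age 45, salary $64000

Highest salary: Tina White ($149000)

Tina White


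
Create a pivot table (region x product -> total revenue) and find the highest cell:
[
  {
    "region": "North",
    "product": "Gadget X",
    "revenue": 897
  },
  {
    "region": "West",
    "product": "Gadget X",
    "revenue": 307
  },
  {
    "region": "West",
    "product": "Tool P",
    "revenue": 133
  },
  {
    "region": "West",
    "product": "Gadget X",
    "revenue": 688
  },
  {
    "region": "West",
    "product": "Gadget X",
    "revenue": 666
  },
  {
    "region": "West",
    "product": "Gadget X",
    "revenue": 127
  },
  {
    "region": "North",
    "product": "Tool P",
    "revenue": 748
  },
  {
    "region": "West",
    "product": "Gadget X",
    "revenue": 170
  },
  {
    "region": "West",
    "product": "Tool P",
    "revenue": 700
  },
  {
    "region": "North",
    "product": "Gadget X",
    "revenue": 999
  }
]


Pivot: region (rows) x product (columns) -> total revenue

     Gadget X      Tool P      
North         1896           748  
West          1958           833  

Highest: West / Gadget X = $1958

West / Gadget X = $1958


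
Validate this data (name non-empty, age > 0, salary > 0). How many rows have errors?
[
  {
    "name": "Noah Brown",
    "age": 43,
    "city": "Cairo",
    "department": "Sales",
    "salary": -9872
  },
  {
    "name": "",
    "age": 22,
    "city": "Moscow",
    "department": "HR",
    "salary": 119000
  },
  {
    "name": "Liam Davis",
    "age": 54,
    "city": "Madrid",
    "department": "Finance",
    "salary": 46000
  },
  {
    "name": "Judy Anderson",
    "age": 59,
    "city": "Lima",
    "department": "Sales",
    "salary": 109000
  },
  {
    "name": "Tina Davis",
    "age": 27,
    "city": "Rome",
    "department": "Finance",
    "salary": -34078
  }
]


Validating 5 records:
Rules: name non-empty, age > 0, salary > 0

  Row 1 (Noah Brown): negative salary: -9872
  Row 2 (???): empty name
  Row 3 (Liam Davis): OK
  Row 4 (Judy Anderson): OK
  Row 5 (Tina Davis): negative salary: -34078

Total errors: 3

3 errors


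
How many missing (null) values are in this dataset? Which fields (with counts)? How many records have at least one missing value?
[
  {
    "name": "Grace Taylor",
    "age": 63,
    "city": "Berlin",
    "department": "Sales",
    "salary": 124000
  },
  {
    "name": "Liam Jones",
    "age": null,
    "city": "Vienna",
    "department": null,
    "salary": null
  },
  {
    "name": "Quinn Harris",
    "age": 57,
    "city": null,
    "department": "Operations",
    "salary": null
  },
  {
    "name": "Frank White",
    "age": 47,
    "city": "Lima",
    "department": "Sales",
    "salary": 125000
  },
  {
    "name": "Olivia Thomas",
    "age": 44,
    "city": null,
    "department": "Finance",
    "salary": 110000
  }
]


Checking for missing (null) values in 5 records:

  Grace Taylor: complete
  Liam Jones: age, department, salary
  Quinn Harris: city, salary
  Frank White: complete
  Olivia Thomas: city

Per field:
  name: 0 missing
  age: 1 missing
  city: 2 missing
  department: 1 missing
  salary: 2 missing

Total missing values: 6
Records with any missing: 3

6 missing values (age: 1, city: 2, department: 1, salary: 2); 3 incomplete records


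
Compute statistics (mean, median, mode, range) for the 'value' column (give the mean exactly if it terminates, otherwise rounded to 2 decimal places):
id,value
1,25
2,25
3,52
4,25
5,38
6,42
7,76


Data: [25, 25, 52, 25, 38, 42, 76]
Count: 7
Sum: 283
Mean: 283/7 ≈ 40.43 (rounded to 2 decimal places)
Sorted: [25, 25, 25, 38, 42, 52, 76]
Median: 38.0
Mode: 25 (3 times)
Range: 76 - 25 = 51
Min: 25, Max: 76

mean≈40.43, median=38.0, mode=25, range=51


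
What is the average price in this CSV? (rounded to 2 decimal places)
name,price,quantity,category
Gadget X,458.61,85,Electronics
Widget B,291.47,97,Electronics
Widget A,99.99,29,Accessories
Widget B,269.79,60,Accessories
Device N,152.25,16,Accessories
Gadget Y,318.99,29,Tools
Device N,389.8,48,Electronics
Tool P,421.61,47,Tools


Computing average price:
Values: [458.61, 291.47, 99.99, 269.79, 152.25, 318.99, 389.8, 421.61]
Sum = 2402.51
Count = 8
Average = 2402.51/8 = 300.31375 exactly -> 300.31 (rounded half-up to 2 decimal places)

300.31


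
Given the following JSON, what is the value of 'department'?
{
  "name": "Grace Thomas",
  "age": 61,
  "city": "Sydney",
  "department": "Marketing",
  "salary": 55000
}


Looking up field 'department'
Value: Marketing

Marketing


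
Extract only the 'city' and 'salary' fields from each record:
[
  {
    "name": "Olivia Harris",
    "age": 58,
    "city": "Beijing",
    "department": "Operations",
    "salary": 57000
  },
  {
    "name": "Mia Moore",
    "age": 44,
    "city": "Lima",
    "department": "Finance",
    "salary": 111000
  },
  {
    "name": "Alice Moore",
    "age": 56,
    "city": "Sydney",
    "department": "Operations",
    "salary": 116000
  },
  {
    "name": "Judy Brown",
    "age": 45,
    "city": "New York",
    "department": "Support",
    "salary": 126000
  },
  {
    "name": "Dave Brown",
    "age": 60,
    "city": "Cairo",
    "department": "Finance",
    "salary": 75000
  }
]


Original: 5 records with fields: name, age, city, department, salary
Keep: ['city', 'salary']
Drop: ['name', 'age', 'department']
Result: 5 records, 2 fields each

[
  {
    "city": "Beijing",
    "salary": 57000
  },
  {
    "city": "Lima",
    "salary": 111000
  },
  {
    "city": "Sydney",
    "salary": 116000
  },
  {
    "city": "New York",
    "salary": 126000
  },
  {
    "city": "Cairo",
    "salary": 75000
  }
]


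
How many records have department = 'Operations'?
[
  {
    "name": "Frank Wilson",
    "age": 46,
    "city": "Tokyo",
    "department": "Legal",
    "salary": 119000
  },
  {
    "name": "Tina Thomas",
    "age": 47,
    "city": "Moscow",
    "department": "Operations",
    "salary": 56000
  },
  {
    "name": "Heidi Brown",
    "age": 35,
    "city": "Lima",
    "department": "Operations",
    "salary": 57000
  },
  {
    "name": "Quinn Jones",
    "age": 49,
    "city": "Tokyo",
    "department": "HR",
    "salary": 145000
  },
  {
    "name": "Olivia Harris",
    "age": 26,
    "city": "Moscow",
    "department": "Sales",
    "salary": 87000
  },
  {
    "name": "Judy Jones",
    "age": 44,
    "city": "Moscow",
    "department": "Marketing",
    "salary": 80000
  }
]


Data: 6 records
Condition: department = 'Operations'

Checking each record:
  Frank Wilson: Legal
  Tina Thomas: Operations MATCH
  Heidi Brown: Operations MATCH
  Quinn Jones: HR
  Olivia Harris: Sales
  Judy Jones: Marketing

Count: 2

2


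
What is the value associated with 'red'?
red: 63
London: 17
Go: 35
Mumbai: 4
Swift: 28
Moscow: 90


Looking up key 'red'
Value: 63

63


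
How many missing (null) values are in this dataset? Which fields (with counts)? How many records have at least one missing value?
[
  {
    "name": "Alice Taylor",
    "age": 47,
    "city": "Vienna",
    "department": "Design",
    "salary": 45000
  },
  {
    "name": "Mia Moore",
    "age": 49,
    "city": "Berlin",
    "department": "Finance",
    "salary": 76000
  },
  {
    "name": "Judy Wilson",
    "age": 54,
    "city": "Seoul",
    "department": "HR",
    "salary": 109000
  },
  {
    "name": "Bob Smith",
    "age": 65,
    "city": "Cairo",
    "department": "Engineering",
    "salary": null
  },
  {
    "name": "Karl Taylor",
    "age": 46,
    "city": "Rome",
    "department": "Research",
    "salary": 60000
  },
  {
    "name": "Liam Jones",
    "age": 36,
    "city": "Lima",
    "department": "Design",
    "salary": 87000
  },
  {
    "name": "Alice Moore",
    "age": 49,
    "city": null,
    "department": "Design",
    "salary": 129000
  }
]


Checking for missing (null) values in 7 records:

  Alice Taylor: complete
  Mia Moore: complete
  Judy Wilson: complete
  Bob Smith: salary
  Karl Taylor: complete
  Liam Jones: complete
  Alice Moore: city

Per field:
  name: 0 missing
  age: 0 missing
  city: 1 missing
  department: 0 missing
  salary: 1 missing

Total missing values: 2
Records with any missing: 2

2 missing values (city: 1, salary: 1); 2 incomplete records


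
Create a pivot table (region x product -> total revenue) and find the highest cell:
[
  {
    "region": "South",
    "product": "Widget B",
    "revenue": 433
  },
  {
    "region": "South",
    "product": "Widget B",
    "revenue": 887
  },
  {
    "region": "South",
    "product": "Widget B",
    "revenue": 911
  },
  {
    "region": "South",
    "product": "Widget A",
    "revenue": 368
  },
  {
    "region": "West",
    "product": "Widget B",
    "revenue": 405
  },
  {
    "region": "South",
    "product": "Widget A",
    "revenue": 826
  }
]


Pivot: region (rows) x product (columns) -> total revenue

     Widget A      Widget B    
South         1194          2231  
West             0           405  

Highest: South / Widget B = $2231

South / Widget B = $2231


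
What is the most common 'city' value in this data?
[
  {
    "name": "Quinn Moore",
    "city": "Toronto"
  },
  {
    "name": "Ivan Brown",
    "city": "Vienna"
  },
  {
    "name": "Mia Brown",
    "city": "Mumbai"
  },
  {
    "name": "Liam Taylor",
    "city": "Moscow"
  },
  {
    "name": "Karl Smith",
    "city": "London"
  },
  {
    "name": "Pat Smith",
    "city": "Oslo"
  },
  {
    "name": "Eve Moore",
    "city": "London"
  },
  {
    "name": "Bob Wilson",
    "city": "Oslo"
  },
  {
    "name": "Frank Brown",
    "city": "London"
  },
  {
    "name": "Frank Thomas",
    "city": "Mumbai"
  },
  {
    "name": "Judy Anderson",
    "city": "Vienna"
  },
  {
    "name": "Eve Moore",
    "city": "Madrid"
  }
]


Counting 'city' values across 12 records:

  London: 3 ###
  Vienna: 2 ##
  Mumbai: 2 ##
  Oslo: 2 ##
  Toronto: 1 #
  Moscow: 1 #
  Madrid: 1 #

Most common: London (3 times)

London (3 times)


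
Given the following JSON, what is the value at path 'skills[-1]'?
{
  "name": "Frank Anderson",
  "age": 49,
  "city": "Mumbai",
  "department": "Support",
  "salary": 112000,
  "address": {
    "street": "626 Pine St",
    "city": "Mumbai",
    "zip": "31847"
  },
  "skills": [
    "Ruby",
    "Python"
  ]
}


Query: skills[-1]
Path: skills -> last element
Value: Python

Python


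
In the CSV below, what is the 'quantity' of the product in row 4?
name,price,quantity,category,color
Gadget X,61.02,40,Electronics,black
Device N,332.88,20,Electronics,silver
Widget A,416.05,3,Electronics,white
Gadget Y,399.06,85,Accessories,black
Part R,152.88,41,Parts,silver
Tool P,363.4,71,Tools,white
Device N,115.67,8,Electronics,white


Query: Row 4 ('Gadget Y'), column 'quantity'
Value: 85

85


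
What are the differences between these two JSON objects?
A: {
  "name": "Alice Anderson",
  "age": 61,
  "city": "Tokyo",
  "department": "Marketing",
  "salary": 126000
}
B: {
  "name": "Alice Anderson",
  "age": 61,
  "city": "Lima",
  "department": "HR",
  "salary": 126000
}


Comparing each field (in key order):
  name: same
  age: same
  city: DIFFERENT
  department: DIFFERENT
  salary: same
Differences:
  city: Tokyo -> Lima
  department: Marketing -> HR

2 field(s) changed

2 changes: city, department


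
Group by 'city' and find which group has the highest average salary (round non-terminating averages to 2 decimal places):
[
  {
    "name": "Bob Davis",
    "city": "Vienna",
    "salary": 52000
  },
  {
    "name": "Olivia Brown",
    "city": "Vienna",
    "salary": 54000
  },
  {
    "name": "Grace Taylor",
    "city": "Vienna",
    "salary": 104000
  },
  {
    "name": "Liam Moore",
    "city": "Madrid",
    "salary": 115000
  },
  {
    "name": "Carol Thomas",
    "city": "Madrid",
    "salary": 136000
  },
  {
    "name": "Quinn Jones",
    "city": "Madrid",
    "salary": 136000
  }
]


Group by: city

Groups:
  Madrid: 3 people, avg salary = 387000/3 = $129000
  Vienna: 3 people, avg salary = 210000/3 = $70000

Highest average salary: Madrid ($129000)

Madrid ($129000)


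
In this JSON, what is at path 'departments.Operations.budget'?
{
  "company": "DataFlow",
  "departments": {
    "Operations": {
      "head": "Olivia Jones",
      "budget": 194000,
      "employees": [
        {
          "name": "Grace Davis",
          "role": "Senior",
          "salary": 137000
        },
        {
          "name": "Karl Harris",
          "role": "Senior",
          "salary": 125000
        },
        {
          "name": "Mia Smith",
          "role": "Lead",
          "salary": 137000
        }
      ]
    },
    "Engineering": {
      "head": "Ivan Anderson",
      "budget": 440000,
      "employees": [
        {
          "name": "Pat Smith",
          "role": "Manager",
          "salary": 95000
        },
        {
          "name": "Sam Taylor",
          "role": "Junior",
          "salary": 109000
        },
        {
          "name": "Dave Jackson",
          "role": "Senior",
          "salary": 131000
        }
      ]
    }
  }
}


Path: departments.Operations.budget

Navigate:
  -> departments
  -> Operations
  -> budget = 194000

194000


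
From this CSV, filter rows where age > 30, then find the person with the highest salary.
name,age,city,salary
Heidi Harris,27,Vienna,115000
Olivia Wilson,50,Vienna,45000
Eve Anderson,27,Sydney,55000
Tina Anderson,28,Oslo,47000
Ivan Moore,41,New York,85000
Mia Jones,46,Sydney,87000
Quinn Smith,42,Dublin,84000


Filter: age > 30
Sort by: salary (descending)

Filtered records (4):
  Mia Jones, age 46, salary $87000
  Ivan Moore, age 41, salary $85000
  Quinn Smith, age 42, salary $84000
  Olivia Wilson, age 50, salary $45000

Highest salary: Mia Jones ($87000)

Mia Jones


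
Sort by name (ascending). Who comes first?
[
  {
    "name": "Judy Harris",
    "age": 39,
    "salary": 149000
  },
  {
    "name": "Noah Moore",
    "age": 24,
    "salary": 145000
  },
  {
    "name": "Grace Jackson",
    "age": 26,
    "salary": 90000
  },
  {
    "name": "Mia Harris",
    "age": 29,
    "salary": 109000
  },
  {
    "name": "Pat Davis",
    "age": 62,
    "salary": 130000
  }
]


Sort by: name (ascending)

Sorted order:
  1. Grace Jackson (name = Grace Jackson)
  2. Judy Harris (name = Judy Harris)
  3. Mia Harris (name = Mia Harris)
  4. Noah Moore (name = Noah Moore)
  5. Pat Davis (name = Pat Davis)

First: Grace Jackson

Grace Jackson


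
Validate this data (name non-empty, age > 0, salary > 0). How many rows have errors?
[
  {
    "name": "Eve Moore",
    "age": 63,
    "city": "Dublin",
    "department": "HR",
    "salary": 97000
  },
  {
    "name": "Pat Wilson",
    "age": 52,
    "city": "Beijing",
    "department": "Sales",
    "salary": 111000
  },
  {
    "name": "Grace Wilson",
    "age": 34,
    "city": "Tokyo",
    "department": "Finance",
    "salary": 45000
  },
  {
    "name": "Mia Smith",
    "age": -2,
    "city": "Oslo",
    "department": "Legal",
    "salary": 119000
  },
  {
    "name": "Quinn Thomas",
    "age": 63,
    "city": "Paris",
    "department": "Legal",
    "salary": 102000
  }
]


Validating 5 records:
Rules: name non-empty, age > 0, salary > 0

  Row 1 (Eve Moore): OK
  Row 2 (Pat Wilson): OK
  Row 3 (Grace Wilson): OK
  Row 4 (Mia Smith): negative age: -2
  Row 5 (Quinn Thomas): OK

Total errors: 1

1 errors


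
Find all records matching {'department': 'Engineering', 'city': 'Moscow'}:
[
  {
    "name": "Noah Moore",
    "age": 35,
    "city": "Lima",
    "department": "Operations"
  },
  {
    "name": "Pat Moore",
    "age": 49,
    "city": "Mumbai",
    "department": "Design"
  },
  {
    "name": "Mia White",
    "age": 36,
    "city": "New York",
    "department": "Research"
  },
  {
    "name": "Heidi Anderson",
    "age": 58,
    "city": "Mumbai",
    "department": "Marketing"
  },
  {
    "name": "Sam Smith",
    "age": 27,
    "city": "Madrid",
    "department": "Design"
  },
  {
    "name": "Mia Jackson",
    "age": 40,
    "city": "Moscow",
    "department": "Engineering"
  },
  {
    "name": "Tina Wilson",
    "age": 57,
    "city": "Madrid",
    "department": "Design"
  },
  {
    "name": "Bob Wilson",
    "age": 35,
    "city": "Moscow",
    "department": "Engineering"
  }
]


Search criteria: {'department': 'Engineering', 'city': 'Moscow'}

Checking 8 records:
  Noah Moore: {department: Operations, city: Lima}
  Pat Moore: {department: Design, city: Mumbai}
  Mia White: {department: Research, city: New York}
  Heidi Anderson: {department: Marketing, city: Mumbai}
  Sam Smith: {department: Design, city: Madrid}
  Mia Jackson: {department: Engineering, city: Moscow} <-- MATCH
  Tina Wilson: {department: Design, city: Madrid}
  Bob Wilson: {department: Engineering, city: Moscow} <-- MATCH

Matches: ["Mia Jackson", "Bob Wilson"]

["Mia Jackson", "Bob Wilson"]


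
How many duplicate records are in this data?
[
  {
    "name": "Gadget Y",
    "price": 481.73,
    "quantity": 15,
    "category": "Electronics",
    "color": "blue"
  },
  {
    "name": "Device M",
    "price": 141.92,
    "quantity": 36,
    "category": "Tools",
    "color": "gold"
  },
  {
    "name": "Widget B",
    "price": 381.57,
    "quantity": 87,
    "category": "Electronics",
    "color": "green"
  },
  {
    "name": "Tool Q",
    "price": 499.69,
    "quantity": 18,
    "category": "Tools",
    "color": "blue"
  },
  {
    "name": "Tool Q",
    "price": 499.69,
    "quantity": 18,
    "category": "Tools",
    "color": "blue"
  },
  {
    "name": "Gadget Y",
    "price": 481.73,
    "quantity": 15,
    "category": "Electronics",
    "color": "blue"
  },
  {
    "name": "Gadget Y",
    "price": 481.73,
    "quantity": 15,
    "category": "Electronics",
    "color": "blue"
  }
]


Checking 7 records for duplicates:

  Row 1: Gadget Y ($481.73, qty 15)
  Row 2: Device M ($141.92, qty 36)
  Row 3: Widget B ($381.57, qty 87)
  Row 4: Tool Q ($499.69, qty 18)
  Row 5: Tool Q ($499.69, qty 18) <-- DUPLICATE
  Row 6: Gadget Y ($481.73, qty 15) <-- DUPLICATE
  Row 7: Gadget Y ($481.73, qty 15) <-- DUPLICATE

Duplicates found: 3
Unique records: 4

3 duplicates, 4 unique


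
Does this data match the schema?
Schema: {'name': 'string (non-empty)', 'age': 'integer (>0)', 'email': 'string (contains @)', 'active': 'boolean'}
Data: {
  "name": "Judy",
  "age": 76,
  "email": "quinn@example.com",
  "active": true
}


Validating each field against schema:
  name: OK (non-empty string)
  age: OK (positive integer)
  email: OK (string with @)
  active: OK (boolean)

Result: VALID

VALID


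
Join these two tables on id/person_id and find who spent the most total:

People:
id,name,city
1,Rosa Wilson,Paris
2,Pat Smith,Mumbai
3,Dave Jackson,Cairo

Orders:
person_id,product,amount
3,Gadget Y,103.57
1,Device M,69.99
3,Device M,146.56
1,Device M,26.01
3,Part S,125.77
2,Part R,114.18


Join on: people.id = orders.person_id

Joined rows:
  Dave Jackson (Cairo) bought Gadget Y for $103.57
  Rosa Wilson (Paris) bought Device M for $69.99
  Dave Jackson (Cairo) bought Device M for $146.56
  Rosa Wilson (Paris) bought Device M for $26.01
  Dave Jackson (Cairo) bought Part S for $125.77
  Pat Smith (Mumbai) bought Part R for $114.18

Total per person:
  Dave Jackson: $375.90
  Pat Smith: $114.18
  Rosa Wilson: $96.00

Top spender: Dave Jackson ($375.90)

Dave Jackson ($375.90)


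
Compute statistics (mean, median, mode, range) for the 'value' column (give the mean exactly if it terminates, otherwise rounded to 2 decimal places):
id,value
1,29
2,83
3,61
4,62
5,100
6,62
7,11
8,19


Data: [29, 83, 61, 62, 100, 62, 11, 19]
Count: 8
Sum: 427
Mean: 427/8 = 53.375
Sorted: [11, 19, 29, 61, 62, 62, 83, 100]
Median: 61.5
Mode: 62 (2 times)
Range: 100 - 11 = 89
Min: 11, Max: 100

mean=53.375, median=61.5, mode=62, range=89


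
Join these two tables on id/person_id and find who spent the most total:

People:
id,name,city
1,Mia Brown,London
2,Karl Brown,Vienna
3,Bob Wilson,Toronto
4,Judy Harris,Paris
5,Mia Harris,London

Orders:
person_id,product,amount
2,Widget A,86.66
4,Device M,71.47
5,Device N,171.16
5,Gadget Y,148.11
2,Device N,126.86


Join on: people.id = orders.person_id

Joined rows:
  Karl Brown (Vienna) bought Widget A for $86.66
  Judy Harris (Paris) bought Device M for $71.47
  Mia Harris (London) bought Device N for $171.16
  Mia Harris (London) bought Gadget Y for $148.11
  Karl Brown (Vienna) bought Device N for $126.86

Total per person:
  Mia Harris: $319.27
  Karl Brown: $213.52
  Judy Harris: $71.47

Top spender: Mia Harris ($319.27)

Mia Harris ($319.27)


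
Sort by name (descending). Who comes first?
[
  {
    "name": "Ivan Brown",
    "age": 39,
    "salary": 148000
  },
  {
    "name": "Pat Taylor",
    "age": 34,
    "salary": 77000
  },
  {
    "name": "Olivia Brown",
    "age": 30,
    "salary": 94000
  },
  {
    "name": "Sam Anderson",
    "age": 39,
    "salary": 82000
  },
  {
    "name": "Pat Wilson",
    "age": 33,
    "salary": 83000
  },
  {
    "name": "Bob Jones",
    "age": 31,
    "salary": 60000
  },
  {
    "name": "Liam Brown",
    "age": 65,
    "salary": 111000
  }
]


Sort by: name (descending)

Sorted order:
  1. Sam Anderson (name = Sam Anderson)
  2. Pat Wilson (name = Pat Wilson)
  3. Pat Taylor (name = Pat Taylor)
  4. Olivia Brown (name = Olivia Brown)
  5. Liam Brown (name = Liam Brown)
  6. Ivan Brown (name = Ivan Brown)
  7. Bob Jones (name = Bob Jones)

First: Sam Anderson

Sam Anderson


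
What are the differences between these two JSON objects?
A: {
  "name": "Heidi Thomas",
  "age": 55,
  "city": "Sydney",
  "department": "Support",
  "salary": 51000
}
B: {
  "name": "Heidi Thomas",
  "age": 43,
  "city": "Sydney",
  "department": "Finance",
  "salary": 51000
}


Comparing each field (in key order):
  name: same
  age: DIFFERENT
  city: same
  department: DIFFERENT
  salary: same
Differences:
  age: 55 -> 43
  department: Support -> Finance

2 field(s) changed

2 changes: age, department


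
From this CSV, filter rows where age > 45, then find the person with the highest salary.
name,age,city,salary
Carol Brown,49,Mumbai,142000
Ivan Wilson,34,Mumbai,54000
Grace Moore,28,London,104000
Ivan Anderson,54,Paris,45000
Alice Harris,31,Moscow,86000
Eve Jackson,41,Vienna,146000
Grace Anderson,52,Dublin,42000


Filter: age > 45
Sort by: salary (descending)

Filtered records (3):
  Carol Brown, age 49, salary $142000
  Ivan Anderson, age 54, salary $45000
  Grace Anderson, age 52, salary $42000

Highest salary: Carol Brown ($142000)

Carol Brown


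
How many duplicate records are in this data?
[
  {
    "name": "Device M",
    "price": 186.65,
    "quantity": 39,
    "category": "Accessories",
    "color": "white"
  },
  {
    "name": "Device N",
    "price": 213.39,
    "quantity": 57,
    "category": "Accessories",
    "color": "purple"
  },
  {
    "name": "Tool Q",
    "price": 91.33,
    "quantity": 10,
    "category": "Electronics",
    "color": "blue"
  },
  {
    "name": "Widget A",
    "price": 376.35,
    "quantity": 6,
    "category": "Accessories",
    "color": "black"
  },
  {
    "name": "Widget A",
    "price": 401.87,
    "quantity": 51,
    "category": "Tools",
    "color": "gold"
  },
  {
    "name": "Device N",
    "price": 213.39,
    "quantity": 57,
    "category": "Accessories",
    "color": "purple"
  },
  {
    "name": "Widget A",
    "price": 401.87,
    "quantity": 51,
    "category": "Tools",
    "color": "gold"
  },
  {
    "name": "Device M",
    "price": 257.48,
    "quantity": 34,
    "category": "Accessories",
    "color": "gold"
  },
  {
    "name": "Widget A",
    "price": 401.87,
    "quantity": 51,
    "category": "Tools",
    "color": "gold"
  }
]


Checking 9 records for duplicates:

  Row 1: Device M ($186.65, qty 39)
  Row 2: Device N ($213.39, qty 57)
  Row 3: Tool Q ($91.33, qty 10)
  Row 4: Widget A ($376.35, qty 6)
  Row 5: Widget A ($401.87, qty 51)
  Row 6: Device N ($213.39, qty 57) <-- DUPLICATE
  Row 7: Widget A ($401.87, qty 51) <-- DUPLICATE
  Row 8: Device M ($257.48, qty 34)
  Row 9: Widget A ($401.87, qty 51) <-- DUPLICATE

Duplicates found: 3
Unique records: 6

3 duplicates, 6 unique


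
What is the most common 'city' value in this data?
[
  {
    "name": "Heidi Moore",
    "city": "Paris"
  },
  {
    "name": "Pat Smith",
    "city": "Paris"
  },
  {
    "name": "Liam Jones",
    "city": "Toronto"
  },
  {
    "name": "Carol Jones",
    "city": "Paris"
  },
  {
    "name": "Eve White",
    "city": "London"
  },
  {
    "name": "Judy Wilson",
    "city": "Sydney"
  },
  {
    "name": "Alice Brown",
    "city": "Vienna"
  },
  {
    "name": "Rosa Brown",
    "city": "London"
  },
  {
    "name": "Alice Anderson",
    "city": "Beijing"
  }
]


Counting 'city' values across 9 records:

  Paris: 3 ###
  London: 2 ##
  Toronto: 1 #
  Sydney: 1 #
  Vienna: 1 #
  Beijing: 1 #

Most common: Paris (3 times)

Paris (3 times)


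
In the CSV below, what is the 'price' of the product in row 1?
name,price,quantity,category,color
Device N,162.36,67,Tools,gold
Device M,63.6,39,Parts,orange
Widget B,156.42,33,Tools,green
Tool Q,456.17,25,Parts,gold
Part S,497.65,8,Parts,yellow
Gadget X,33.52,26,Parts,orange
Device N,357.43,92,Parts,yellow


Query: Row 1 ('Device N'), column 'price'
Value: 162.36

162.36


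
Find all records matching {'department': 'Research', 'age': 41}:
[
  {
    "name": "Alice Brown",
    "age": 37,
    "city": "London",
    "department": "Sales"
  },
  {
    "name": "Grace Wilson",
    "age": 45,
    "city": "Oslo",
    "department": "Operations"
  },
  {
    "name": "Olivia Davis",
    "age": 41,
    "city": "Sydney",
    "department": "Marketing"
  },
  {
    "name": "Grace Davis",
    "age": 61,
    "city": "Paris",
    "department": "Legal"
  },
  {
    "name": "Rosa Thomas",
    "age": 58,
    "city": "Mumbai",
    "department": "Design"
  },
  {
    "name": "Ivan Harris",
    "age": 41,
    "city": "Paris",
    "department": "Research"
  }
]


Search criteria: {'department': 'Research', 'age': 41}

Checking 6 records:
  Alice Brown: {department: Sales, age: 37}
  Grace Wilson: {department: Operations, age: 45}
  Olivia Davis: {department: Marketing, age: 41}
  Grace Davis: {department: Legal, age: 61}
  Rosa Thomas: {department: Design, age: 58}
  Ivan Harris: {department: Research, age: 41} <-- MATCH

Matches: ["Ivan Harris"]

["Ivan Harris"]


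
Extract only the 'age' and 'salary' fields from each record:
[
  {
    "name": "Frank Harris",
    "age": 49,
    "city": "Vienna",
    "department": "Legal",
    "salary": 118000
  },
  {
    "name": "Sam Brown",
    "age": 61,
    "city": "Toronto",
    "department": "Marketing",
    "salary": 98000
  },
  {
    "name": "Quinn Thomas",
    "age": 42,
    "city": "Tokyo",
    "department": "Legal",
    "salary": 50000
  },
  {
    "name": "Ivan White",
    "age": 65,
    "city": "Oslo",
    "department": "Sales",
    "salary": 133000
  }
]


Original: 4 records with fields: name, age, city, department, salary
Keep: ['age', 'salary']
Drop: ['name', 'city', 'department']
Result: 4 records, 2 fields each

[
  {
    "age": 49,
    "salary": 118000
  },
  {
    "age": 61,
    "salary": 98000
  },
  {
    "age": 42,
    "salary": 50000
  },
  {
    "age": 65,
    "salary": 133000
  }
]


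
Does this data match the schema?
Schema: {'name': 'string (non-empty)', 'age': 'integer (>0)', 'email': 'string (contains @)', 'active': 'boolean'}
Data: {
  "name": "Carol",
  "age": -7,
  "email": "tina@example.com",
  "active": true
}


Validating each field against schema:
  name: OK (non-empty string)
  age: FAIL (-7 is not > 0)
  email: OK (string with @)
  active: OK (boolean)

Result: INVALID (1 error: age)

INVALID (1 error: age)


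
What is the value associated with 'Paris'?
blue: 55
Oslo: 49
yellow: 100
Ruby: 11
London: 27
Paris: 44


Looking up key 'Paris'
Value: 44

44


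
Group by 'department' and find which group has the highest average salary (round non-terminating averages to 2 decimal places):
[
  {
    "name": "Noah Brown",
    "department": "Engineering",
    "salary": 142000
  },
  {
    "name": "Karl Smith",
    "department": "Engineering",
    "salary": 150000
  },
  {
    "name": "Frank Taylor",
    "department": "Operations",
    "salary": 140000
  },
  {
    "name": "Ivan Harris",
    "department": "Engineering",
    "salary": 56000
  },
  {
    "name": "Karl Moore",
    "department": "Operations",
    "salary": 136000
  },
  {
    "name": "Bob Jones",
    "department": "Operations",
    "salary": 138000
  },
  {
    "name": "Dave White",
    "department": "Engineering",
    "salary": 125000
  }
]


Group by: department

Groups:
  Engineering: 4 people, avg salary = 473000/4 = $118250
  Operations: 3 people, avg salary = 414000/3 = $138000

Highest average salary: Operations ($138000)

Operations ($138000)


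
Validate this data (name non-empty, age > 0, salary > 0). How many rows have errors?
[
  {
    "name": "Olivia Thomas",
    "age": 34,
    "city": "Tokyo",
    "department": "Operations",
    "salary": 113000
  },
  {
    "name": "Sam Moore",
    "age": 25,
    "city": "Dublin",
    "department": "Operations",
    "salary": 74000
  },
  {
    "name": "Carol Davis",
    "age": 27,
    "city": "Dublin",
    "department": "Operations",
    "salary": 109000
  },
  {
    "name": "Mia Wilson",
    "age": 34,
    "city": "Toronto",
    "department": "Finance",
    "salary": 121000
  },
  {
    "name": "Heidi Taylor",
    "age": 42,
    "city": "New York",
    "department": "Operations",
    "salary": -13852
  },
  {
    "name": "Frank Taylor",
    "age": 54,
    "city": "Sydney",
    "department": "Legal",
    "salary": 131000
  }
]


Validating 6 records:
Rules: name non-empty, age > 0, salary > 0

  Row 1 (Olivia Thomas): OK
  Row 2 (Sam Moore): OK
  Row 3 (Carol Davis): OK
  Row 4 (Mia Wilson): OK
  Row 5 (Heidi Taylor): negative salary: -13852
  Row 6 (Frank Taylor): OK

Total errors: 1

1 errors


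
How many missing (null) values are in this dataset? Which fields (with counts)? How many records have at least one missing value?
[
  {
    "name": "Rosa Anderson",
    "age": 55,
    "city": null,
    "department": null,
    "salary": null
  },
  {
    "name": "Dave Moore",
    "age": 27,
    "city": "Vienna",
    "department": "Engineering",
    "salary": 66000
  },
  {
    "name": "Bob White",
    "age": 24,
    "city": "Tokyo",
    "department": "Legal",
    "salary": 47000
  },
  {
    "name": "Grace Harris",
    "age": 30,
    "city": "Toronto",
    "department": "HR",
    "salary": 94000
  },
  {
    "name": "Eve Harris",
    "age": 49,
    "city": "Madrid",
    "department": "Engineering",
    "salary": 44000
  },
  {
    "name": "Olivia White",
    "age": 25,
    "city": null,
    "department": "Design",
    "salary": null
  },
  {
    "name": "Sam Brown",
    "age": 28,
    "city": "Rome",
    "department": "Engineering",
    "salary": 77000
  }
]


Checking for missing (null) values in 7 records:

  Rosa Anderson: city, department, salary
  Dave Moore: complete
  Bob White: complete
  Grace Harris: complete
  Eve Harris: complete
  Olivia White: city, salary
  Sam Brown: complete

Per field:
  name: 0 missing
  age: 0 missing
  city: 2 missing
  department: 1 missing
  salary: 2 missing

Total missing values: 5
Records with any missing: 2

5 missing values (city: 2, department: 1, salary: 2); 2 incomplete records
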